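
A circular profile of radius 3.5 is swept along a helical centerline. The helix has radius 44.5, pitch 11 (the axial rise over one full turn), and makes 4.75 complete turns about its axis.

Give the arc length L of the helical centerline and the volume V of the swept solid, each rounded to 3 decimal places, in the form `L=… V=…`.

2πR = 2π·44.5 = 279.601746
per-turn = √(279.601746² + 11²) = √(78177.1365 + 121) = √78298.1365 = 279.818042
L = 4.75 × 279.818042 = 1329.135698
V = π·3.5² × L = 38.484510 × 1329.135698 = 51151.136073

L=1329.136 V=51151.136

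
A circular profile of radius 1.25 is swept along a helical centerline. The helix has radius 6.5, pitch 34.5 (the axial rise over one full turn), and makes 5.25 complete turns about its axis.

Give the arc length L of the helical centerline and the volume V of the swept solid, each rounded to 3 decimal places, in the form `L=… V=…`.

2πR = 2π·6.5 = 40.840704
per-turn = √(40.840704² + 34.5²) = √(1667.9631 + 1190.25) = √2858.2131 = 53.462259
L = 5.25 × 53.462259 = 280.676860
V = π·1.25² × L = 4.908739 × 280.676860 = 1377.769315

L=280.677 V=1377.769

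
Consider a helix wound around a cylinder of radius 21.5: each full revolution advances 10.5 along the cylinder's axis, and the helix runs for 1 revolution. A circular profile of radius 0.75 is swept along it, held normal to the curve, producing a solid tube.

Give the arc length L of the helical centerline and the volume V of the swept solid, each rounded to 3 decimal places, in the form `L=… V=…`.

2πR = 2π·21.5 = 135.088484
per-turn = √(135.088484² + 10.5²) = √(18248.8985 + 110.25) = √18359.1485 = 135.495936
L = 1 × 135.495936 = 135.495936
V = π·0.75² × L = 1.767146 × 135.495936 = 239.441083

L=135.496 V=239.441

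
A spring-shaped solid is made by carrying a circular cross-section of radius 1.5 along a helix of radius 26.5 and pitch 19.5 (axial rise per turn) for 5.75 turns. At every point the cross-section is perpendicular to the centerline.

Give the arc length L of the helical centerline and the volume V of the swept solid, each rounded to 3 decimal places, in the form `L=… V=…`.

2πR = 2π·26.5 = 166.504411
per-turn = √(166.504411² + 19.5²) = √(27723.7188 + 380.25) = √28103.9688 = 167.642384
L = 5.75 × 167.642384 = 963.943705
V = π·1.5² × L = 7.068583 × 963.943705 = 6813.716543

L=963.944 V=6813.717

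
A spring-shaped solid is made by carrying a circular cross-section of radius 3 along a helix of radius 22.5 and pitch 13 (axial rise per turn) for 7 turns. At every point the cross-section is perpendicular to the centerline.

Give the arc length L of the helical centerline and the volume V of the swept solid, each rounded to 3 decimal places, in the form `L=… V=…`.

L=993.777 V=28098.379

2πR = 2π·22.5 = 141.371669
per-turn = √(141.371669² + 13²) = √(19985.9489 + 169) = √20154.9489 = 141.968126
L = 7 × 141.968126 = 993.776885
V = π·3² × L = 28.274334 × 993.776885 = 28098.379444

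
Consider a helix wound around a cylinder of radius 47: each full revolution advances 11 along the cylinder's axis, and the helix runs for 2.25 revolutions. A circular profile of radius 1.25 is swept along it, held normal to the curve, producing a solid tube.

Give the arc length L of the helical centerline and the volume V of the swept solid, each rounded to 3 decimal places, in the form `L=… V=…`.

2πR = 2π·47 = 295.309709
per-turn = √(295.309709² + 11²) = √(87207.8245 + 121) = √87328.8245 = 295.514508
L = 2.25 × 295.514508 = 664.907643
V = π·1.25² × L = 4.908739 × 664.907643 = 3263.857761

L=664.908 V=3263.858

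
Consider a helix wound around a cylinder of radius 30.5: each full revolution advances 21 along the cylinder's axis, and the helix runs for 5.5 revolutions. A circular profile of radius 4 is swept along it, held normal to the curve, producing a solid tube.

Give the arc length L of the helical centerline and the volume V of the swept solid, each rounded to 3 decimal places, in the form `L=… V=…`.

2πR = 2π·30.5 = 191.637152
per-turn = √(191.637152² + 21²) = √(36724.7980 + 441) = √37165.7980 = 192.784330
L = 5.5 × 192.784330 = 1060.313816
V = π·4² × L = 50.265482 × 1060.313816 = 53297.185527

L=1060.314 V=53297.186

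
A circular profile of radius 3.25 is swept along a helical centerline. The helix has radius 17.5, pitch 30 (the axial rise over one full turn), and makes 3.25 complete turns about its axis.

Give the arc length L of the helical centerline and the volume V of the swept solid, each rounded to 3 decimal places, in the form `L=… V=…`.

L=370.418 V=12291.616

2πR = 2π·17.5 = 109.955743
per-turn = √(109.955743² + 30²) = √(12090.2654 + 900) = √12990.2654 = 113.974845
L = 3.25 × 113.974845 = 370.418248
V = π·3.25² × L = 33.183072 × 370.418248 = 12291.615532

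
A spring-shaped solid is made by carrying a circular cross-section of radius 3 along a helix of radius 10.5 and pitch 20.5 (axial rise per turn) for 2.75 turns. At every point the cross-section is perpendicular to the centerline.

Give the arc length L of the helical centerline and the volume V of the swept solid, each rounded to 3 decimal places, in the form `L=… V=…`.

2πR = 2π·10.5 = 65.973446
per-turn = √(65.973446² + 20.5²) = √(4352.4955 + 420.25) = √4772.7455 = 69.085060
L = 2.75 × 69.085060 = 189.983916
V = π·3² × L = 28.274334 × 189.983916 = 5371.668659

L=189.984 V=5371.669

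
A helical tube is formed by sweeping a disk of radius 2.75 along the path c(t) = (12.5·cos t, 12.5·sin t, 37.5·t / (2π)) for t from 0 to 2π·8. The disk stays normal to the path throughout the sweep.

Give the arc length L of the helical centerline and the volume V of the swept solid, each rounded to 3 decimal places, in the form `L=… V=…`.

2πR = 2π·12.5 = 78.539816
per-turn = √(78.539816² + 37.5²) = √(6168.5028 + 1406.25) = √7574.7528 = 87.033056
L = 8 × 87.033056 = 696.264444
V = π·2.75² × L = 23.758294 × 696.264444 = 16542.055672

L=696.264 V=16542.056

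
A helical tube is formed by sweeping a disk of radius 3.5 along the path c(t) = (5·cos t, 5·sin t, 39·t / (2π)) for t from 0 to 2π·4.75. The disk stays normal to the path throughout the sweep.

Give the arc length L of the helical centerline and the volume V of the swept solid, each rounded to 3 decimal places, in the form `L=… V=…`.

2πR = 2π·5 = 31.415927
per-turn = √(31.415927² + 39²) = √(986.9604 + 1521) = √2507.9604 = 50.079541
L = 4.75 × 50.079541 = 237.877820
V = π·3.5² × L = 38.484510 × 237.877820 = 9154.611359

L=237.878 V=9154.611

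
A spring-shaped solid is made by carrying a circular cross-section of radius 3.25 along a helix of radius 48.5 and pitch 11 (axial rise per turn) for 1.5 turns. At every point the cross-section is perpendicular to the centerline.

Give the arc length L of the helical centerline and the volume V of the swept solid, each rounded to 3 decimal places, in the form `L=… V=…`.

2πR = 2π·48.5 = 304.734487
per-turn = √(304.734487² + 11²) = √(92863.1078 + 121) = √92984.1078 = 304.932956
L = 1.5 × 304.932956 = 457.399434
V = π·3.25² × L = 33.183072 × 457.399434 = 15177.918548

L=457.399 V=15177.919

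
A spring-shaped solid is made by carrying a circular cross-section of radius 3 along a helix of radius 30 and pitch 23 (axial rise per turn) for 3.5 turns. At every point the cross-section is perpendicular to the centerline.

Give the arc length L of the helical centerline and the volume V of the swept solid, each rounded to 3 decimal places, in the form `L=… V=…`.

L=664.628 V=18791.902

2πR = 2π·30 = 188.495559
per-turn = √(188.495559² + 23²) = √(35530.5758 + 529) = √36059.5758 = 189.893591
L = 3.5 × 189.893591 = 664.627568
V = π·3² × L = 28.274334 × 664.627568 = 18791.901764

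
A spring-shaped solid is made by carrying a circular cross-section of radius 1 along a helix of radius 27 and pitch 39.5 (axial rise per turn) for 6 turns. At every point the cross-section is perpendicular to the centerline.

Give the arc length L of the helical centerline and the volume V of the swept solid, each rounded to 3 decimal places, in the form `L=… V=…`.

2πR = 2π·27 = 169.646003
per-turn = √(169.646003² + 39.5²) = √(28779.7664 + 1560.25) = √30340.0164 = 174.183858
L = 6 × 174.183858 = 1045.103149
V = π·1² × L = 3.141593 × 1045.103149 = 3283.288374

L=1045.103 V=3283.288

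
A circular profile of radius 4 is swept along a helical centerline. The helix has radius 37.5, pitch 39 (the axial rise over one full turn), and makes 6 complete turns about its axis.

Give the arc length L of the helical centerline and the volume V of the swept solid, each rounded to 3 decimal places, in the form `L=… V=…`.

2πR = 2π·37.5 = 235.619449
per-turn = √(235.619449² + 39²) = √(55516.5248 + 1521) = √57037.5248 = 238.825302
L = 6 × 238.825302 = 1432.951811
V = π·4² × L = 50.265482 × 1432.951811 = 72028.014093

L=1432.952 V=72028.014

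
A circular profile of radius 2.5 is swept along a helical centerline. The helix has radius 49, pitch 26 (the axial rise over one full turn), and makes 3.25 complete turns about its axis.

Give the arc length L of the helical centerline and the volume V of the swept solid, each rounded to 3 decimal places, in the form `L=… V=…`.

2πR = 2π·49 = 307.876080
per-turn = √(307.876080² + 26²) = √(94787.6807 + 676) = √95463.6807 = 308.971974
L = 3.25 × 308.971974 = 1004.158915
V = π·2.5² × L = 19.634954 × 1004.158915 = 19716.614195

L=1004.159 V=19716.614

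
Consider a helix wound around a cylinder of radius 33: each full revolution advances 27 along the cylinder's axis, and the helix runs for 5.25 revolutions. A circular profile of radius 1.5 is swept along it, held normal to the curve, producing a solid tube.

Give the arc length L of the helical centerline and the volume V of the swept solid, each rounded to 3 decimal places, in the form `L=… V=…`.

2πR = 2π·33 = 207.345115
per-turn = √(207.345115² + 27²) = √(42991.9968 + 729) = √43720.9968 = 209.095664
L = 5.25 × 209.095664 = 1097.752237
V = π·1.5² × L = 7.068583 × 1097.752237 = 7759.553316

L=1097.752 V=7759.553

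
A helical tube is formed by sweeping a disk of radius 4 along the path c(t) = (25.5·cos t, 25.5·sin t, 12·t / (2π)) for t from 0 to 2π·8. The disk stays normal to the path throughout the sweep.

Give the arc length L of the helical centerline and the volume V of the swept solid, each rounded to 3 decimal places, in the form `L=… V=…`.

2πR = 2π·25.5 = 160.221225
per-turn = √(160.221225² + 12²) = √(25670.8410 + 144) = √25814.8410 = 160.669976
L = 8 × 160.669976 = 1285.359804
V = π·4² × L = 50.265482 × 1285.359804 = 64609.230705

L=1285.360 V=64609.231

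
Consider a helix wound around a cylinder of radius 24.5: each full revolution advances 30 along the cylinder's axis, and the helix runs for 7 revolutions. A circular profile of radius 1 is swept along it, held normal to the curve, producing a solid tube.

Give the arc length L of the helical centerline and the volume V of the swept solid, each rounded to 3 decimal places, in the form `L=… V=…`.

2πR = 2π·24.5 = 153.938040
per-turn = √(153.938040² + 30²) = √(23696.9202 + 900) = √24596.9202 = 156.834053
L = 7 × 156.834053 = 1097.838371
V = π·1² × L = 3.141593 × 1097.838371 = 3448.960960

L=1097.838 V=3448.961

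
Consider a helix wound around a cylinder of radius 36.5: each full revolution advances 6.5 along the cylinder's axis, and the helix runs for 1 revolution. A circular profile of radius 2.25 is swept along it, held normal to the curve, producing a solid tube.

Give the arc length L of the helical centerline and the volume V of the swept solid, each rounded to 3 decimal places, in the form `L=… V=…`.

L=229.428 V=3648.900

2πR = 2π·36.5 = 229.336264
per-turn = √(229.336264² + 6.5²) = √(52595.1219 + 42.25) = √52637.3719 = 229.428359
L = 1 × 229.428359 = 229.428359
V = π·2.25² × L = 15.904313 × 229.428359 = 3648.900387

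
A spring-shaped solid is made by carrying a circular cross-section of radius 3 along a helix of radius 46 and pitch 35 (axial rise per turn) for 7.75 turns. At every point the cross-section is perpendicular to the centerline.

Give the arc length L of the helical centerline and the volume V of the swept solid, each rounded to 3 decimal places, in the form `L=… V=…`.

L=2256.319 V=63795.930

2πR = 2π·46 = 289.026524
per-turn = √(289.026524² + 35²) = √(83536.3317 + 1225) = √84761.3317 = 291.137994
L = 7.75 × 291.137994 = 2256.319455
V = π·3² × L = 28.274334 × 2256.319455 = 63795.929611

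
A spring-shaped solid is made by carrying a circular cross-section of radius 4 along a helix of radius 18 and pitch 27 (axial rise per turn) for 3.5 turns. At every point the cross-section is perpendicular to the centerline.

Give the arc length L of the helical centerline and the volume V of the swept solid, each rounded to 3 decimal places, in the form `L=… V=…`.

L=406.964 V=20456.266

2πR = 2π·18 = 113.097336
per-turn = √(113.097336² + 27²) = √(12791.0073 + 729) = √13520.0073 = 116.275566
L = 3.5 × 116.275566 = 406.964482
V = π·4² × L = 50.265482 × 406.964482 = 20456.266022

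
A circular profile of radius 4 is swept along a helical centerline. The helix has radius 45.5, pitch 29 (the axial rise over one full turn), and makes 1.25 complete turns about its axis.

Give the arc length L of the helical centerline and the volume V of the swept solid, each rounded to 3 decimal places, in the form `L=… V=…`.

L=359.190 V=18054.861

2πR = 2π·45.5 = 285.884931
per-turn = √(285.884931² + 29²) = √(81730.1940 + 841) = √82571.1940 = 287.352039
L = 1.25 × 287.352039 = 359.190048
V = π·4² × L = 50.265482 × 359.190048 = 18054.861065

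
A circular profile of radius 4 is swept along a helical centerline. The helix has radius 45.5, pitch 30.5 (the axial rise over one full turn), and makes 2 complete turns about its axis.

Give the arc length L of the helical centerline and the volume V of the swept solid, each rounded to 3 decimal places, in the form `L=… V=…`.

2πR = 2π·45.5 = 285.884931
per-turn = √(285.884931² + 30.5²) = √(81730.1940 + 930.25) = √82660.4440 = 287.507294
L = 2 × 287.507294 = 575.014588
V = π·4² × L = 50.265482 × 575.014588 = 28903.385676

L=575.015 V=28903.386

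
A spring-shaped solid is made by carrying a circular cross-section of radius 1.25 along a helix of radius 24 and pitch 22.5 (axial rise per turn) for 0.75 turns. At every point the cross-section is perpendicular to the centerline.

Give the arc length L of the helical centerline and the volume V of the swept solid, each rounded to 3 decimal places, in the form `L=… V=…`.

L=114.349 V=561.311

2πR = 2π·24 = 150.796447
per-turn = √(150.796447² + 22.5²) = √(22739.5685 + 506.25) = √23245.8185 = 152.465795
L = 0.75 × 152.465795 = 114.349346
V = π·1.25² × L = 4.908739 × 114.349346 = 561.311040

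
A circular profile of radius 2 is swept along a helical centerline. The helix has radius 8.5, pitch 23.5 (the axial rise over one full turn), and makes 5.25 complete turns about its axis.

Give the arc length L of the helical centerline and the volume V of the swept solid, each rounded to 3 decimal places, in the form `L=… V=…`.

2πR = 2π·8.5 = 53.407075
per-turn = √(53.407075² + 23.5²) = √(2852.3157 + 552.25) = √3404.5657 = 58.348656
L = 5.25 × 58.348656 = 306.330445
V = π·2² × L = 12.566371 × 306.330445 = 3849.461898

L=306.330 V=3849.462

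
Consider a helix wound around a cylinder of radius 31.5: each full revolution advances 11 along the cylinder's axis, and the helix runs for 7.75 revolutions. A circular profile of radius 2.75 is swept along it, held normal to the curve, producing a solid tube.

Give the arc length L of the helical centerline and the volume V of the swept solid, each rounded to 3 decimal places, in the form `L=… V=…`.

L=1536.250 V=36498.675

2πR = 2π·31.5 = 197.920337
per-turn = √(197.920337² + 11²) = √(39172.4599 + 121) = √39293.4599 = 198.225780
L = 7.75 × 198.225780 = 1536.249795
V = π·2.75² × L = 23.758294 × 1536.249795 = 36498.674973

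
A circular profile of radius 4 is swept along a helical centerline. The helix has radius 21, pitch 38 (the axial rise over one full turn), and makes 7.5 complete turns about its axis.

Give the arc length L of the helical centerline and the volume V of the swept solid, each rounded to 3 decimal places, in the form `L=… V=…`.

L=1029.824 V=51764.576

2πR = 2π·21 = 131.946891
per-turn = √(131.946891² + 38²) = √(17409.9822 + 1444) = √18853.9822 = 137.309804
L = 7.5 × 137.309804 = 1029.823527
V = π·4² × L = 50.265482 × 1029.823527 = 51764.576429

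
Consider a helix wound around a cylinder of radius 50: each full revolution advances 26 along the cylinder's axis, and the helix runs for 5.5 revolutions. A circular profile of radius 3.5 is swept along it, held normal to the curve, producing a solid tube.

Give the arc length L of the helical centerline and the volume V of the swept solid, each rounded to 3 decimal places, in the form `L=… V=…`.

2πR = 2π·50 = 314.159265
per-turn = √(314.159265² + 26²) = √(98696.0440 + 676) = √99372.0440 = 315.233317
L = 5.5 × 315.233317 = 1733.783242
V = π·3.5² × L = 38.484510 × 1733.783242 = 66723.798538

L=1733.783 V=66723.799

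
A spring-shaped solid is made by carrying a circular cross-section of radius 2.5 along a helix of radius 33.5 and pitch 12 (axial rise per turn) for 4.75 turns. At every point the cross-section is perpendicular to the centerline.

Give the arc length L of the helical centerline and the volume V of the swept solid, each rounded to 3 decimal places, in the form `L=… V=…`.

L=1001.435 V=19663.137

2πR = 2π·33.5 = 210.486708
per-turn = √(210.486708² + 12²) = √(44304.6542 + 144) = √44448.6542 = 210.828495
L = 4.75 × 210.828495 = 1001.435350
V = π·2.5² × L = 19.634954 × 1001.435350 = 19663.137108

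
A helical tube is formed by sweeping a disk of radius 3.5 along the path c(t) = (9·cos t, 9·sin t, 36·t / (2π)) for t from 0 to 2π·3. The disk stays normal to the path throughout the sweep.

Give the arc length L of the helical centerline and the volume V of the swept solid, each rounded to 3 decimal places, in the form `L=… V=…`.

2πR = 2π·9 = 56.548668
per-turn = √(56.548668² + 36²) = √(3197.7518 + 1296) = √4493.7518 = 67.035452
L = 3 × 67.035452 = 201.106356
V = π·3.5² × L = 38.484510 × 201.106356 = 7739.479571

L=201.106 V=7739.480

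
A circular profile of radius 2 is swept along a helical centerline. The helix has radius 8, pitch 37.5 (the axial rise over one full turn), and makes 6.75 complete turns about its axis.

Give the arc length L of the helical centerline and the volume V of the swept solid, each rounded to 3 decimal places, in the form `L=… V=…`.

2πR = 2π·8 = 50.265482
per-turn = √(50.265482² + 37.5²) = √(2526.6187 + 1406.25) = √3932.8687 = 62.712588
L = 6.75 × 62.712588 = 423.309971
V = π·2² × L = 12.566371 × 423.309971 = 5319.469978

L=423.310 V=5319.470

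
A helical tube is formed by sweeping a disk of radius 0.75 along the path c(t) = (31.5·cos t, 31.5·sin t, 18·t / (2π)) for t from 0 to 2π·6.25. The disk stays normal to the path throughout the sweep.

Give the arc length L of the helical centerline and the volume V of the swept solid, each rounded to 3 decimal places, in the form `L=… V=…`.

L=1242.107 V=2194.985

2πR = 2π·31.5 = 197.920337
per-turn = √(197.920337² + 18²) = √(39172.4599 + 324) = √39496.4599 = 198.737163
L = 6.25 × 198.737163 = 1242.107267
V = π·0.75² × L = 1.767146 × 1242.107267 = 2194.984725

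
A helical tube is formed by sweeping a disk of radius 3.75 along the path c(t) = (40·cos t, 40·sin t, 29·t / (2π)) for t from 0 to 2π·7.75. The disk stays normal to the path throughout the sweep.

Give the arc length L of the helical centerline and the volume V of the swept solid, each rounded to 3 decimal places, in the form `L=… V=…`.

2πR = 2π·40 = 251.327412
per-turn = √(251.327412² + 29²) = √(63165.4682 + 841) = √64006.4682 = 252.994996
L = 7.75 × 252.994996 = 1960.711222
V = π·3.75² × L = 44.178647 × 1960.711222 = 86621.568320

L=1960.711 V=86621.568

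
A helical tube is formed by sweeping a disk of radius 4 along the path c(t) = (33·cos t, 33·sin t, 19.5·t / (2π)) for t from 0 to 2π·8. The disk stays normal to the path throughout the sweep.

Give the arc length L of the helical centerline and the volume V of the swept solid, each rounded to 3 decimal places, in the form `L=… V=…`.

L=1666.080 V=83746.334

2πR = 2π·33 = 207.345115
per-turn = √(207.345115² + 19.5²) = √(42991.9968 + 380.25) = √43372.2468 = 208.260046
L = 8 × 208.260046 = 1666.080368
V = π·4² × L = 50.265482 × 1666.080368 = 83746.333521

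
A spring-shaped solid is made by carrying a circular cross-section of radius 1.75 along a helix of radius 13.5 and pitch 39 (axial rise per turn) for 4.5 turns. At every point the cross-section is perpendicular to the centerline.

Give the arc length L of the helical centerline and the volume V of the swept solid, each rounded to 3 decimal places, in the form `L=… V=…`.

L=420.116 V=4041.994

2πR = 2π·13.5 = 84.823002
per-turn = √(84.823002² + 39²) = √(7194.9416 + 1521) = √8715.9416 = 93.359207
L = 4.5 × 93.359207 = 420.116433
V = π·1.75² × L = 9.621128 × 420.116433 = 4041.993771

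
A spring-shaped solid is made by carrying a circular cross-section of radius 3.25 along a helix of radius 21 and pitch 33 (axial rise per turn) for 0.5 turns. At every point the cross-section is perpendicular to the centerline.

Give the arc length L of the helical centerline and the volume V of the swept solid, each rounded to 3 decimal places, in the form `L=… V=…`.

L=68.005 V=2256.631

2πR = 2π·21 = 131.946891
per-turn = √(131.946891² + 33²) = √(17409.9822 + 1089) = √18498.9822 = 136.010963
L = 0.5 × 136.010963 = 68.005482
V = π·3.25² × L = 33.183072 × 68.005482 = 2256.630823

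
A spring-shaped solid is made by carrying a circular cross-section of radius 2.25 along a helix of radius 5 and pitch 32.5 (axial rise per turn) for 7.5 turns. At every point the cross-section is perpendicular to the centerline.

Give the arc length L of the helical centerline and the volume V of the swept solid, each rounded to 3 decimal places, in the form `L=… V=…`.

2πR = 2π·5 = 31.415927
per-turn = √(31.415927² + 32.5²) = √(986.9604 + 1056.25) = √2043.2104 = 45.201885
L = 7.5 × 45.201885 = 339.014140
V = π·2.25² × L = 15.904313 × 339.014140 = 5391.786932

L=339.014 V=5391.787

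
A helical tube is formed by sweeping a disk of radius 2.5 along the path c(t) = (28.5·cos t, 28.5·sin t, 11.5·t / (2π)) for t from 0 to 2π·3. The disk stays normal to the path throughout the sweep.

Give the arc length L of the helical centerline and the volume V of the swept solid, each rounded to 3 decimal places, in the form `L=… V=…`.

L=538.319 V=10569.869

2πR = 2π·28.5 = 179.070781
per-turn = √(179.070781² + 11.5²) = √(32066.3447 + 132.25) = √32198.5947 = 179.439669
L = 3 × 179.439669 = 538.319006
V = π·2.5² × L = 19.634954 × 538.319006 = 10569.868967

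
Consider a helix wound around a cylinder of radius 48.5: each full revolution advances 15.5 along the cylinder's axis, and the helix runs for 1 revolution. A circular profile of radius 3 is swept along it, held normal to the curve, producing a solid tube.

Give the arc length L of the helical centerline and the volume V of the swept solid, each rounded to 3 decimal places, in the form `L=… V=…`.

L=305.128 V=8627.303

2πR = 2π·48.5 = 304.734487
per-turn = √(304.734487² + 15.5²) = √(92863.1078 + 240.25) = √93103.3578 = 305.128428
L = 1 × 305.128428 = 305.128428
V = π·3² × L = 28.274334 × 305.128428 = 8627.303061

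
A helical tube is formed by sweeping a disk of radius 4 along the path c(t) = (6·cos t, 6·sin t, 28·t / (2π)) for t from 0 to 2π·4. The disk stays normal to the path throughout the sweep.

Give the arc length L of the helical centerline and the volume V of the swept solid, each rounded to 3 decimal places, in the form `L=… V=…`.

L=187.839 V=9441.828

2πR = 2π·6 = 37.699112
per-turn = √(37.699112² + 28²) = √(1421.2230 + 784) = √2205.2230 = 46.959802
L = 4 × 46.959802 = 187.839209
V = π·4² × L = 50.265482 × 187.839209 = 9441.828479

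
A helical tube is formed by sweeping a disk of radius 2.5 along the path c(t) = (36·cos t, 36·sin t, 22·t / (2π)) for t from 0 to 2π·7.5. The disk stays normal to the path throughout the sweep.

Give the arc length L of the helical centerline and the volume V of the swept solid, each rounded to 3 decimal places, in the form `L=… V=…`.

L=1704.465 V=33467.096

2πR = 2π·36 = 226.194671
per-turn = √(226.194671² + 22²) = √(51164.0292 + 484) = √51648.0292 = 227.262028
L = 7.5 × 227.262028 = 1704.465207
V = π·2.5² × L = 19.634954 × 1704.465207 = 33467.096087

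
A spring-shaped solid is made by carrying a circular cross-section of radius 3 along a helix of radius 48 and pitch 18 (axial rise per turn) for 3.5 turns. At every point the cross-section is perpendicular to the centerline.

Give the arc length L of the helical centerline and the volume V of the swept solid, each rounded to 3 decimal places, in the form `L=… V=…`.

L=1057.453 V=29898.793

2πR = 2π·48 = 301.592895
per-turn = √(301.592895² + 18²) = √(90958.2742 + 324) = √91282.2742 = 302.129565
L = 3.5 × 302.129565 = 1057.453478
V = π·3² × L = 28.274334 × 1057.453478 = 29898.792706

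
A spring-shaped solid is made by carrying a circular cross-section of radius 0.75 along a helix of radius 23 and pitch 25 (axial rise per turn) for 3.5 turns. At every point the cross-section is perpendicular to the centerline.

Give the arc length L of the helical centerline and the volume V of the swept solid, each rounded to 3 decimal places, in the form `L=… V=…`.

2πR = 2π·23 = 144.513262
per-turn = √(144.513262² + 25²) = √(20884.0829 + 625) = √21509.0829 = 146.659752
L = 3.5 × 146.659752 = 513.309133
V = π·0.75² × L = 1.767146 × 513.309133 = 907.092113

L=513.309 V=907.092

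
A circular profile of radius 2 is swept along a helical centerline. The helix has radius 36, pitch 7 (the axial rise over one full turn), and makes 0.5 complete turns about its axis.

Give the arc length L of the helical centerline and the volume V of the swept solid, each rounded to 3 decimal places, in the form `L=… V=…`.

2πR = 2π·36 = 226.194671
per-turn = √(226.194671² + 7²) = √(51164.0292 + 49) = √51213.0292 = 226.302959
L = 0.5 × 226.302959 = 113.151479
V = π·2² × L = 12.566371 × 113.151479 = 1421.903426

L=113.151 V=1421.903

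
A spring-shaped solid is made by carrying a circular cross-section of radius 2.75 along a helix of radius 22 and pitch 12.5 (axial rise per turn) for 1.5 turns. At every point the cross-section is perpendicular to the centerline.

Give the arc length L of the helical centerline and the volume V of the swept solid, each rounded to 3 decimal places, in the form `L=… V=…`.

L=208.191 V=4946.267

2πR = 2π·22 = 138.230077
per-turn = √(138.230077² + 12.5²) = √(19107.5541 + 156.25) = √19263.8041 = 138.794107
L = 1.5 × 138.794107 = 208.191160
V = π·2.75² × L = 23.758294 × 208.191160 = 4946.266889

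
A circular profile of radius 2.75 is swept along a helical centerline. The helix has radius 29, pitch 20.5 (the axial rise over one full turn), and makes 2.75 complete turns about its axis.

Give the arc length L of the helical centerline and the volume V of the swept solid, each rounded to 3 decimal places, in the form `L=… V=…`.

2πR = 2π·29 = 182.212374
per-turn = √(182.212374² + 20.5²) = √(33201.3492 + 420.25) = √33621.5992 = 183.361935
L = 2.75 × 183.361935 = 504.245321
V = π·2.75² × L = 23.758294 × 504.245321 = 11980.008813

L=504.245 V=11980.009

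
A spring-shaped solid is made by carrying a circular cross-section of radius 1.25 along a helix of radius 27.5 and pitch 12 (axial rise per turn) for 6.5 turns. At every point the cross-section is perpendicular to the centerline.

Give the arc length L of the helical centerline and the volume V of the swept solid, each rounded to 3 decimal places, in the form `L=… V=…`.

L=1125.825 V=5526.379

2πR = 2π·27.5 = 172.787596
per-turn = √(172.787596² + 12²) = √(29855.5533 + 144) = √29999.5533 = 173.203791
L = 6.5 × 173.203791 = 1125.824643
V = π·1.25² × L = 4.908739 × 1125.824643 = 5526.378795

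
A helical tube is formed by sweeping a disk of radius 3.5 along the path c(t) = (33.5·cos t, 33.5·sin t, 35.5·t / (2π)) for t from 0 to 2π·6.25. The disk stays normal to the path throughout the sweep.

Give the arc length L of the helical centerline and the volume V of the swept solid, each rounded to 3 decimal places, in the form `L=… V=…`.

L=1334.121 V=51342.996

2πR = 2π·33.5 = 210.486708
per-turn = √(210.486708² + 35.5²) = √(44304.6542 + 1260.25) = √45564.9042 = 213.459374
L = 6.25 × 213.459374 = 1334.121085
V = π·3.5² × L = 38.484510 × 1334.121085 = 51342.996234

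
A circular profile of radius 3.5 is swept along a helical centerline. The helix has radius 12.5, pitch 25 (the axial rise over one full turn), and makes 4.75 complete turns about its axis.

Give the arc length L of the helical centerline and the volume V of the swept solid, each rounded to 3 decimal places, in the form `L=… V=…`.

2πR = 2π·12.5 = 78.539816
per-turn = √(78.539816² + 25²) = √(6168.5028 + 625) = √6793.5028 = 82.422708
L = 4.75 × 82.422708 = 391.507862
V = π·3.5² × L = 38.484510 × 391.507862 = 15066.988223

L=391.508 V=15066.988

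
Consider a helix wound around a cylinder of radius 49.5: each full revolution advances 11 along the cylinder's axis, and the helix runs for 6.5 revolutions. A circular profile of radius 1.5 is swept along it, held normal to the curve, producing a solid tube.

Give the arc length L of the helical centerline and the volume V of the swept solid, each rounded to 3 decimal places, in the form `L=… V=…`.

L=2022.879 V=14298.888

2πR = 2π·49.5 = 311.017673
per-turn = √(311.017673² + 11²) = √(96731.9927 + 121) = √96852.9927 = 311.212135
L = 6.5 × 311.212135 = 2022.878875
V = π·1.5² × L = 7.068583 × 2022.878875 = 14298.888179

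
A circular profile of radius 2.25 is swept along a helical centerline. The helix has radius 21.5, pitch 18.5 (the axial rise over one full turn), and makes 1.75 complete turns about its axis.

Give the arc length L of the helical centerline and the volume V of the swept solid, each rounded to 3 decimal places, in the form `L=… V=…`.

L=238.611 V=3794.950

2πR = 2π·21.5 = 135.088484
per-turn = √(135.088484² + 18.5²) = √(18248.8985 + 342.25) = √18591.1485 = 136.349362
L = 1.75 × 136.349362 = 238.611384
V = π·2.25² × L = 15.904313 × 238.611384 = 3794.950085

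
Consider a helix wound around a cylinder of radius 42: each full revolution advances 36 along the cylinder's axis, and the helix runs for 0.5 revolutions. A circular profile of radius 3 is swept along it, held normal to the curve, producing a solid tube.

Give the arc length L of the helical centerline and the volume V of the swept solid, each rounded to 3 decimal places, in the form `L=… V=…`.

L=133.169 V=3765.265

2πR = 2π·42 = 263.893783
per-turn = √(263.893783² + 36²) = √(69639.9287 + 1296) = √70935.9287 = 266.337997
L = 0.5 × 266.337997 = 133.168999
V = π·3² × L = 28.274334 × 133.168999 = 3765.264727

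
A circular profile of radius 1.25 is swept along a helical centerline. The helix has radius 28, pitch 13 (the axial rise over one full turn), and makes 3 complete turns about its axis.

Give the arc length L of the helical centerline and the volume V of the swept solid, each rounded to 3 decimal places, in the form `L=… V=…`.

2πR = 2π·28 = 175.929189
per-turn = √(175.929189² + 13²) = √(30951.0794 + 169) = √31120.0794 = 176.408842
L = 3 × 176.408842 = 529.226525
V = π·1.25² × L = 4.908739 × 529.226525 = 2597.834629

L=529.227 V=2597.835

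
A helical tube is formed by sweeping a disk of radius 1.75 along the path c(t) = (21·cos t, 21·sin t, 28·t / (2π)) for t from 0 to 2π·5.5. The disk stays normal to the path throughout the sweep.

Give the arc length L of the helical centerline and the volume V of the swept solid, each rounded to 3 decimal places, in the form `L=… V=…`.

2πR = 2π·21 = 131.946891
per-turn = √(131.946891² + 28²) = √(17409.9822 + 784) = √18193.9822 = 134.885070
L = 5.5 × 134.885070 = 741.867886
V = π·1.75² × L = 9.621128 × 741.867886 = 7137.605522

L=741.868 V=7137.606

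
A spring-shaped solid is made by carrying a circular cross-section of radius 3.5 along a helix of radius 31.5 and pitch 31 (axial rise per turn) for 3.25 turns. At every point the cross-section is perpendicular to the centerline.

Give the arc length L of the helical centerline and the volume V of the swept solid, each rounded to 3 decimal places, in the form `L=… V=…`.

L=651.083 V=25056.628

2πR = 2π·31.5 = 197.920337
per-turn = √(197.920337² + 31²) = √(39172.4599 + 961) = √40133.4599 = 200.333372
L = 3.25 × 200.333372 = 651.083458
V = π·3.5² × L = 38.484510 × 651.083458 = 25056.627871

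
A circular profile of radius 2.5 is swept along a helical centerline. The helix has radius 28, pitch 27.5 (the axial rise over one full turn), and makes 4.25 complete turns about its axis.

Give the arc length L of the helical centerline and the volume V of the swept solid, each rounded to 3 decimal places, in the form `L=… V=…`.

2πR = 2π·28 = 175.929189
per-turn = √(175.929189² + 27.5²) = √(30951.0794 + 756.25) = √31707.3294 = 178.065520
L = 4.25 × 178.065520 = 756.778460
V = π·2.5² × L = 19.634954 × 756.778460 = 14859.310312

L=756.778 V=14859.310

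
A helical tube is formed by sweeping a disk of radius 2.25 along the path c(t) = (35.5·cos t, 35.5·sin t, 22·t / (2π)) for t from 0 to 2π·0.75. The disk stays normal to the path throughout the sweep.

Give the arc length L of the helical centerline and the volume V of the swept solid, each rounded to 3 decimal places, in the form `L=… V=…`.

L=168.102 V=2673.540

2πR = 2π·35.5 = 223.053078
per-turn = √(223.053078² + 22²) = √(49752.6758 + 484) = √50236.6758 = 224.135396
L = 0.75 × 224.135396 = 168.101547
V = π·2.25² × L = 15.904313 × 168.101547 = 2673.539588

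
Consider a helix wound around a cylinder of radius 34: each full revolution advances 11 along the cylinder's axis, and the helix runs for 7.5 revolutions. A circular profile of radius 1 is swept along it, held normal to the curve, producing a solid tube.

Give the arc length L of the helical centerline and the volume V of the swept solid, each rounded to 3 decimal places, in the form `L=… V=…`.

L=1604.335 V=5040.167

2πR = 2π·34 = 213.628300
per-turn = √(213.628300² + 11²) = √(45637.0508 + 121) = √45758.0508 = 213.911315
L = 7.5 × 213.911315 = 1604.334864
V = π·1² × L = 3.141593 × 1604.334864 = 5040.166622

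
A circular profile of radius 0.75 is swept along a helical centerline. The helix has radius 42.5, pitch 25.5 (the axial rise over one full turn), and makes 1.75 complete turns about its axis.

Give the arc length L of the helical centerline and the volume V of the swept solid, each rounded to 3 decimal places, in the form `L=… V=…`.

2πR = 2π·42.5 = 267.035376
per-turn = √(267.035376² + 25.5²) = √(71307.8918 + 650.25) = √71958.1418 = 268.250148
L = 1.75 × 268.250148 = 469.437759
V = π·0.75² × L = 1.767146 × 469.437759 = 829.564995

L=469.438 V=829.565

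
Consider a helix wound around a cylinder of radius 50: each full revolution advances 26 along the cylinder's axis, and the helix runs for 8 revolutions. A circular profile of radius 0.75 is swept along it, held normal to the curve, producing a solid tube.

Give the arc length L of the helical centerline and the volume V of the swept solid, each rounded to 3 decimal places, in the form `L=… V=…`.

L=2521.867 V=4456.506

2πR = 2π·50 = 314.159265
per-turn = √(314.159265² + 26²) = √(98696.0440 + 676) = √99372.0440 = 315.233317
L = 8 × 315.233317 = 2521.866534
V = π·0.75² × L = 1.767146 × 2521.866534 = 4456.506025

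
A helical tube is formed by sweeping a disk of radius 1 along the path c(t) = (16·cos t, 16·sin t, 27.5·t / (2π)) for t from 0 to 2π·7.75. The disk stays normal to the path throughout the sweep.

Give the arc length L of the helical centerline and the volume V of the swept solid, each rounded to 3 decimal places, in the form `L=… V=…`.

L=807.739 V=2537.587

2πR = 2π·16 = 100.530965
per-turn = √(100.530965² + 27.5²) = √(10106.4749 + 756.25) = √10862.7249 = 104.224397
L = 7.75 × 104.224397 = 807.739076
V = π·1² × L = 3.141593 × 807.739076 = 2537.587147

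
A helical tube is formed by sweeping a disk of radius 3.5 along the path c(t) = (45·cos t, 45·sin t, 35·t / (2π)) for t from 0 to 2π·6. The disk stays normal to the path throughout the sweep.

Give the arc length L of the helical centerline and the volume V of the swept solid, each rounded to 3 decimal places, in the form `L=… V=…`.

L=1709.408 V=65785.740

2πR = 2π·45 = 282.743339
per-turn = √(282.743339² + 35²) = √(79943.7956 + 1225) = √81168.7956 = 284.901379
L = 6 × 284.901379 = 1709.408273
V = π·3.5² × L = 38.484510 × 1709.408273 = 65785.739782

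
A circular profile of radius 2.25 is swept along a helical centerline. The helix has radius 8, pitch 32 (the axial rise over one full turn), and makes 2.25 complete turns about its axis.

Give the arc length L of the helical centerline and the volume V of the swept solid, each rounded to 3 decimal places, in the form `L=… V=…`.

2πR = 2π·8 = 50.265482
per-turn = √(50.265482² + 32²) = √(2526.6187 + 1024) = √3550.6187 = 59.587068
L = 2.25 × 59.587068 = 134.070904
V = π·2.25² × L = 15.904313 × 134.070904 = 2132.305596

L=134.071 V=2132.306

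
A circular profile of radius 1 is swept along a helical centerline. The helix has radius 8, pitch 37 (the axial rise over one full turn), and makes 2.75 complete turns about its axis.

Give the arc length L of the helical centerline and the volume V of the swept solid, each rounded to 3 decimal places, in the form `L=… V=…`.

L=171.641 V=539.226

2πR = 2π·8 = 50.265482
per-turn = √(50.265482² + 37²) = √(2526.6187 + 1369) = √3895.6187 = 62.414892
L = 2.75 × 62.414892 = 171.640953
V = π·1² × L = 3.141593 × 171.640953 = 539.225956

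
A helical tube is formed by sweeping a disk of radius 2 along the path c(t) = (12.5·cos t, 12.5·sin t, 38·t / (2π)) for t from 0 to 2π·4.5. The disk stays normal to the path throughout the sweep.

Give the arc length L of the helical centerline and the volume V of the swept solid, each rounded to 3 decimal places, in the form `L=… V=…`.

2πR = 2π·12.5 = 78.539816
per-turn = √(78.539816² + 38²) = √(6168.5028 + 1444) = √7612.5028 = 87.249658
L = 4.5 × 87.249658 = 392.623459
V = π·2² × L = 12.566371 × 392.623459 = 4933.851900

L=392.623 V=4933.852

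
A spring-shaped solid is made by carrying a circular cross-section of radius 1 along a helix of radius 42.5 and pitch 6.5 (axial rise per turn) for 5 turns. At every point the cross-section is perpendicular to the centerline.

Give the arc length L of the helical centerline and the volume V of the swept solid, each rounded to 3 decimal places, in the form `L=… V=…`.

L=1335.572 V=4195.824

2πR = 2π·42.5 = 267.035376
per-turn = √(267.035376² + 6.5²) = √(71307.8918 + 42.25) = √71350.1418 = 267.114473
L = 5 × 267.114473 = 1335.572366
V = π·1² × L = 3.141593 × 1335.572366 = 4195.824334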